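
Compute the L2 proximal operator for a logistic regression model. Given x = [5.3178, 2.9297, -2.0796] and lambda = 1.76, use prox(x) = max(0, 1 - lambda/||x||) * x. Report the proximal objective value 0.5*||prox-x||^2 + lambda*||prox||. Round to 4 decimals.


Step 1: Compute ||x||.
||x|| = 6.4177
Step 2: Compute scaling factor.
scale = max(0, 1 - 1.76/6.4177) = 0.7258
Step 3: prox(x) = [3.8594, 2.1263, -1.5093]
||prox(x)|| = 4.6577
Step 4: Proximal objective.
0.5*||prox-x||^2 = 1.5488
lambda*||prox|| = 8.1976
Total = 9.7464


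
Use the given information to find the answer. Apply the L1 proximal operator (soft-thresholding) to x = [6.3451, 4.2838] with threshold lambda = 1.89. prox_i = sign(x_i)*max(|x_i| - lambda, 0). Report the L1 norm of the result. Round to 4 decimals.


Soft-thresholding with lambda = 1.89:
prox(6.3451) = sign(6.3451)*max(|6.3451| - 1.89, 0) = 4.4551
prox(4.2838) = sign(4.2838)*max(|4.2838| - 1.89, 0) = 2.3938
prox(x) = [4.4551, 2.3938]
||prox(x)||_1 = 4.4551 + 2.3938 = 6.8489


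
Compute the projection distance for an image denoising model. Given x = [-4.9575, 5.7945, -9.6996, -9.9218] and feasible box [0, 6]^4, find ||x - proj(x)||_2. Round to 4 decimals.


Project each component onto [0, 6].
clip(-4.9575) = 0.0, clip(5.7945) = 5.7945, clip(-9.6996) = 0.0, clip(-9.9218) = 0.0
Projection = [0.0, 5.7945, 0.0, 0.0]
Squared diffs: [24.5768, 0.0, 94.0822, 98.4421]
Distance = sqrt(217.1011) = 14.7344


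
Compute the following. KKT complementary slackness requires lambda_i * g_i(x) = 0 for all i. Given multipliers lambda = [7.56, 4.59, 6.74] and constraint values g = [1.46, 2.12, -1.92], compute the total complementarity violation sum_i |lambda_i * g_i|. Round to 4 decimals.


KKT complementary slackness check:
lambda_1 * g_1 = 7.56 * 1.46 = 11.0376
lambda_2 * g_2 = 4.59 * 2.12 = 9.7308
lambda_3 * g_3 = 6.74 * -1.92 = -12.9408
Total violation = 11.0376 + 9.7308 + 12.9408 = 33.7092


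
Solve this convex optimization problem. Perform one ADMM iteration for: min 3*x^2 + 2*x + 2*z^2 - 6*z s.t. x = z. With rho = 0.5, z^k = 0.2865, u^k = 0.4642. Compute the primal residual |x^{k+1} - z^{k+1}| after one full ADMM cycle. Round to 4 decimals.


ADMM iteration with rho = 0.5, z^k = 0.2865, u^k = 0.4642
Step 1: x-update.
Minimize 3*x^2 + 2*x + (0.5/2)*(x - 0.2865 + 0.4642)^2
FOC: (2*3 + 0.5)*x = -2 + 0.5*(0.2865 - 0.4642)
x^{k+1} = -0.3214
Step 2: z-update.
Minimize 2*z^2 - 6*z + (0.5/2)*(-0.3214 - z + 0.4642)^2
FOC: (2*2 + 0.5)*z = 6 + 0.5*(-0.3214 + 0.4642)
z^{k+1} = 1.3492
Step 3: u-update.
u^{k+1} = 0.4642 - 0.3214 - 1.3492 = -1.2064
Step 4: Primal residual = |-0.3214 - 1.3492| = 1.6706


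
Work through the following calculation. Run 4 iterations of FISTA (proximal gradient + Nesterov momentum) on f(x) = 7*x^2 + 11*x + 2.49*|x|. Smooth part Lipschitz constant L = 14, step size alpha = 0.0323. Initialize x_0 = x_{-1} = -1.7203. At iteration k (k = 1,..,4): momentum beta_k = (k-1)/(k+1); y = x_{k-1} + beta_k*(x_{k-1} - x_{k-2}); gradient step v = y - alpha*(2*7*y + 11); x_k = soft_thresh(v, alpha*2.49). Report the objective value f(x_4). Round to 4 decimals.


FISTA on f(x) = 7*x^2 + 11*x + 2.49*|x|
L = 14, alpha = 0.0323
Iteration 1: beta = 0.0, y = -1.7203 + 0.0*(-1.7203 + 1.7203) = -1.7203
  grad(y) = -13.0842, v = y - alpha*grad = -1.2977
  prox(v) = soft_thresh(-1.2977, 0.0804) = -1.2173
Iteration 2: beta = 0.3333, y = -1.2173 + 0.3333*(-1.2173 + 1.7203) = -1.0496
  grad(y) = -3.694, v = y - alpha*grad = -0.9303
  prox(v) = soft_thresh(-0.9303, 0.0804) = -0.8498
Iteration 3: beta = 0.5, y = -0.8498 + 0.5*(-0.8498 + 1.2173) = -0.6661
  grad(y) = 1.6744, v = y - alpha*grad = -0.7202
  prox(v) = soft_thresh(-0.7202, 0.0804) = -0.6398
Iteration 4: beta = 0.6, y = -0.6398 + 0.6*(-0.6398 + 0.8498) = -0.5137
  grad(y) = 3.8077, v = y - alpha*grad = -0.6367
  prox(v) = soft_thresh(-0.6367, 0.0804) = -0.5563
f(x_4) = 7*(-0.5563)^2 + 11*(-0.5563) + 2.49*|-0.5563| = -2.5678


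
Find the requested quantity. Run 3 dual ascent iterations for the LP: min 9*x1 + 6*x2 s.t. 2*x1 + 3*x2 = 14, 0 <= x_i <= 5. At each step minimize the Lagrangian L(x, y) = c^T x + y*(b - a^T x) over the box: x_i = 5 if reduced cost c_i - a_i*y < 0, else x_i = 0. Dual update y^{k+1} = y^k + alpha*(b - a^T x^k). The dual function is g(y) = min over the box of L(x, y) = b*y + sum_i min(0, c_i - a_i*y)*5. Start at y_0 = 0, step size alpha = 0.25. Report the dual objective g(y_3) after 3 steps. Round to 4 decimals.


Dual ascent for LP: min 9*x1 + 6*x2, 2*x1 + 3*x2 = 14, 0 <= x_i <= 5
Step 1: y^k = 0.0, reduced costs: (9.0, 6.0)
  x^k = (0.0, 0.0), subgradient = b - a^T x = 14.0
  y^{k+1} = 0.0 + 0.25*14.0 = 3.5
Step 2: y^k = 3.5, reduced costs: (2.0, -4.5)
  x^k = (0.0, 5.0), subgradient = b - a^T x = -1.0
  y^{k+1} = 3.5 + 0.25*-1.0 = 3.25
Step 3: y^k = 3.25, reduced costs: (2.5, -3.75)
  x^k = (0.0, 5.0), subgradient = b - a^T x = -1.0
  y^{k+1} = 3.25 + 0.25*-1.0 = 3.0
Dual objective at y_3 = 3.0: reduced costs (3.0, -3.0), box minimizer x = (0.0, 5.0)
g(y_3) = b*y + (c1 - a1*y)*x1 + (c2 - a2*y)*x2 = 14*3.0 + 3.0*0.0 + (-3.0)*5.0 = 42.0 + 0.0 - 15.0 = 27.0


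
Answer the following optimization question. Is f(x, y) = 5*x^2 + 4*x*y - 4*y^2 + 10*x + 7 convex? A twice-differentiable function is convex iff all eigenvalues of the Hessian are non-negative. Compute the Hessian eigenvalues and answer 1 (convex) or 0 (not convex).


The Hessian of f(x,y) = 5*x^2 + 4*x*y - 4*y^2 + 10*x + 7 is:
H = [[10, 4], [4, -8]]
Trace = 10 - 8 = 2
Determinant = 10*-8 - (4)^2 = -96
Discriminant = (2)^2 - 4*-96 = 388.0
Eigenvalues: lambda_1 = -8.8489, lambda_2 = 10.8489
The function is not convex.

0


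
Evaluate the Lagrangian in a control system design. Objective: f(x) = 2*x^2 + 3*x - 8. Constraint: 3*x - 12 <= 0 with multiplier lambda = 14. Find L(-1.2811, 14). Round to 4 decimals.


Step 1: Evaluate f(x).
f(-1.2811) = 2*(-1.2811)^2 + 3*(-1.2811) - 8 = -8.5609
Step 2: Evaluate g(x).
g(-1.2811) = 3*-1.2811 - 12 = -15.8433
Step 3: Compute Lagrangian.
L = -8.5609 + 14*-15.8433 = -230.3671


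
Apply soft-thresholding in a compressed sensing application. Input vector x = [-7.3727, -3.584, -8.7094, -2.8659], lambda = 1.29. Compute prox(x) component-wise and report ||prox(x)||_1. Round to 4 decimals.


Soft-thresholding with lambda = 1.29:
prox(-7.3727) = sign(-7.3727)*max(|-7.3727| - 1.29, 0) = -6.0827
prox(-3.584) = sign(-3.584)*max(|-3.584| - 1.29, 0) = -2.294
prox(-8.7094) = sign(-8.7094)*max(|-8.7094| - 1.29, 0) = -7.4194
prox(-2.8659) = sign(-2.8659)*max(|-2.8659| - 1.29, 0) = -1.5759
prox(x) = [-6.0827, -2.294, -7.4194, -1.5759]
||prox(x)||_1 = 6.0827 + 2.294 + 7.4194 + 1.5759 = 17.372


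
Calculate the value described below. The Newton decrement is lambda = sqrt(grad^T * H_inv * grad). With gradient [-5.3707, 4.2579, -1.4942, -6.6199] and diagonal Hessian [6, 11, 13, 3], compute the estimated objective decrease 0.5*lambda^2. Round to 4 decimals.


Step 1: H is diagonal, so H^(-1) * g = [-0.8951, 0.3871, -0.1149, -2.2066].
Step 2: g^T H^(-1) g = sum_i g_i^2 / H_ii
  = (-5.3707)^2/6 + (4.2579)^2/11 + (-1.4942)^2/13 + (-6.6199)^2/3
  = 4.8074 + 1.6482 + 0.1717 + 14.6077 = 21.235
Step 3: Objective decrease = 0.5 * g^T H^(-1) g = 10.6175


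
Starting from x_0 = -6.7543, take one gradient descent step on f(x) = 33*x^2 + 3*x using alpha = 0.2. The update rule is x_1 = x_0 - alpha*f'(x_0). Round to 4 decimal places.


We compute the gradient at x_0 and apply the update.
f'(x) = 66*x + 3
f'(-6.7543) = 66*-6.7543 + 3 = -442.7838
x_1 = -6.7543 - 0.2*-442.7838 = 81.8025


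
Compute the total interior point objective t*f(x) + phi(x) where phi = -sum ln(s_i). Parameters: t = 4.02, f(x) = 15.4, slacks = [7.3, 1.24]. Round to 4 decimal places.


Step 1: Compute log-barrier.
ln values: [1.9879, 0.2151]
phi = -(1.9879 + 0.2151) = -2.203
Step 2: Compute augmented objective.
t*f(x) = 4.02*15.4 = 61.908
Total = 61.908 - 2.203 = 59.705


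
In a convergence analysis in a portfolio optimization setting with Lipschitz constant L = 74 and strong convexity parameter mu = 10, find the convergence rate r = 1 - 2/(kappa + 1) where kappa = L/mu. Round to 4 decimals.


Step 1: Compute the condition number.
kappa = L/mu = 74/10 = 7.4
Step 2: Compute the convergence rate.
r = 1 - 2/(kappa + 1) = 1 - 2*mu/(L + mu) = (L - mu)/(L + mu) = 64/84 = 0.7619


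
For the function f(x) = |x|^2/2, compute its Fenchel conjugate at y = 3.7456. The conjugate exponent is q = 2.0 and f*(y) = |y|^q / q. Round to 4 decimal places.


The conjugate exponent q satisfies 1/p + 1/q = 1.
p = 2, so q = 2/(2 - 1) = 2.0
|y|^q = 3.7456^2.0 = 14.0295
f*(3.7456) = 14.0295 / 2.0 = 7.0148


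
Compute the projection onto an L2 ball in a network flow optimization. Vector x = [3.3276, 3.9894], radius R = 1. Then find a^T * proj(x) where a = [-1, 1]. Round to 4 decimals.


Step 1: Compute ||x|| (intermediates to 6 decimals).
||x|| = sqrt(3.3276^2 + 3.9894^2) = 5.19502
Step 2: Project.
Since ||x|| > R, scale = R/||x|| = 1/5.19502 = 0.192492, proj(x) = scale * x
proj(x) = [0.640536, 0.767928]
Step 3: Dot product.
a^T * proj(x) = -1*0.640536 + 1*0.767928 = 0.1274


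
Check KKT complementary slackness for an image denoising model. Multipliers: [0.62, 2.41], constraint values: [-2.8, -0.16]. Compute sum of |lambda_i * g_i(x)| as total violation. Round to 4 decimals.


KKT complementary slackness check:
lambda_1 * g_1 = 0.62 * -2.8 = -1.736
lambda_2 * g_2 = 2.41 * -0.16 = -0.3856
Total violation = 1.736 + 0.3856 = 2.1216


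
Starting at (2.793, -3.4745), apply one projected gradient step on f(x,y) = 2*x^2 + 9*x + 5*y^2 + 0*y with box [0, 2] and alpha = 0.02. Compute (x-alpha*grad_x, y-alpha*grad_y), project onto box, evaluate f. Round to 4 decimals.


Step 1: Compute gradient at (2.793, -3.4745).
grad_x = 2*2*2.793 + 9 = 20.172
grad_y = 2*5*-3.4745 + 0 = -34.745
Step 2: Gradient step.
x_raw = 2.793 - 0.02*20.172 = 2.3896
y_raw = -3.4745 - 0.02*-34.745 = -2.7796
Step 3: Project onto [0, 2].
x_proj = clip(2.3896) = 2.0
y_proj = clip(-2.7796) = 0.0
Step 4: Evaluate f.
f(2.0, 0.0) = 26.0


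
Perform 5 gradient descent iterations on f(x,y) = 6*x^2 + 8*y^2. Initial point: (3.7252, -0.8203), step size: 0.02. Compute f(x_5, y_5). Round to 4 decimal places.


Gradient descent on f(x,y) = 6*x^2 + 8*y^2.
Starting point: (3.7252, -0.8203), alpha = 0.02
Step 1: grad_x = 2*6*3.7252 = 44.7024, grad_y = 2*8*-0.8203 = -13.1248
  x_1 = 3.7252 - 0.02*44.7024 = 2.8312
  y_1 = -0.8203 - 0.02*-13.1248 = -0.5578
Step 2: grad_x = 2*6*2.8312 = 33.9738, grad_y = 2*8*-0.5578 = -8.9249
  x_2 = 2.8312 - 0.02*33.9738 = 2.1517
  y_2 = -0.5578 - 0.02*-8.9249 = -0.3793
Step 3: grad_x = 2*6*2.1517 = 25.8201, grad_y = 2*8*-0.3793 = -6.0689
  x_3 = 2.1517 - 0.02*25.8201 = 1.6353
  y_3 = -0.3793 - 0.02*-6.0689 = -0.2579
Step 4: grad_x = 2*6*1.6353 = 19.6233, grad_y = 2*8*-0.2579 = -4.1269
  x_4 = 1.6353 - 0.02*19.6233 = 1.2428
  y_4 = -0.2579 - 0.02*-4.1269 = -0.1754
Step 5: grad_x = 2*6*1.2428 = 14.9137, grad_y = 2*8*-0.1754 = -2.8063
  x_5 = 1.2428 - 0.02*14.9137 = 0.9445
  y_5 = -0.1754 - 0.02*-2.8063 = -0.1193
f(0.9445, -0.1193) = 6*0.9445^2 + 8*(-0.1193)^2 = 5.4667


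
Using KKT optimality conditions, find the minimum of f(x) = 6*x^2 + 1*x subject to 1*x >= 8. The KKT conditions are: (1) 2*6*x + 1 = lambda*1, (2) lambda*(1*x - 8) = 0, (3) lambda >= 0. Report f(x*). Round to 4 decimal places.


Step 1: Try lambda = 0 (constraint inactive).
x_unc = -1/(2*6) = -0.0833
Check: 1*-0.0833 = -0.0833 < 8 -- violated!
Step 2: Constraint must be active: 1*x = 8
x* = 8/1 = 8.0
lambda = (2*6*8.0 + 1)/1 = 97.0
Step 3: Compute optimal value.
f(x*) = 6*8.0^2 + 1*8.0 = 392.0


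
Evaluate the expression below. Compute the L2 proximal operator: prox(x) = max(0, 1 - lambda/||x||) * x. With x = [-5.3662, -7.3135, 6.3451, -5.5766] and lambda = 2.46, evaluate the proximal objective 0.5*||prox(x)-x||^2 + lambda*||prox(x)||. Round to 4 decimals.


Step 1: Compute ||x||.
||x|| = 12.3952
Step 2: Compute scaling factor.
scale = max(0, 1 - 2.46/12.3952) = 0.8015
Step 3: prox(x) = [-4.3012, -5.862, 5.0858, -4.4699]
||prox(x)|| = 9.9352
Step 4: Proximal objective.
0.5*||prox-x||^2 = 3.0258
lambda*||prox|| = 24.4406
Total = 27.4665


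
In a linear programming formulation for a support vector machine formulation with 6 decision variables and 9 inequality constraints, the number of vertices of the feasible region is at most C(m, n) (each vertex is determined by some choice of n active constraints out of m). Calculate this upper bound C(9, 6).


Each vertex corresponds to some choice of n active constraints out of m, so the number of vertices is at most C(m, n) = m! / (n!(m-n)!).
m = 9, n = 6
Numerator: 9 * 8 * 7 * 6 * 5 * 4
Denominator: 6! = 720
C(9, 6) = 84


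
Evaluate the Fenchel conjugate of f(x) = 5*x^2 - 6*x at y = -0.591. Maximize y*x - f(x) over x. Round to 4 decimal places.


f*(y) = sup_x {y*x - a*x^2 - b*x} = sup_x {(y-b)*x - a*x^2}
FOC: (y - b) - 2a*x = 0 => x* = (y - b)/(2a)
x* = (-0.591 + 6)/(2*5) = 0.5409
f*(-0.591) = (y-b)^2/(4a) = (-0.591 + 6)^2/(4*5)
= 29.2573/20 = 1.4629


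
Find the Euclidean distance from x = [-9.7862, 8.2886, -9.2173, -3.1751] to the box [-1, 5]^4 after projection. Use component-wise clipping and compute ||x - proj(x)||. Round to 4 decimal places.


Project each component onto [-1, 5].
clip(-9.7862) = -1.0, clip(8.2886) = 5.0, clip(-9.2173) = -1.0, clip(-3.1751) = -1.0
Projection = [-1.0, 5.0, -1.0, -1.0]
Squared diffs: [77.1973, 10.8149, 67.524, 4.7311]
Distance = sqrt(160.2673) = 12.6597


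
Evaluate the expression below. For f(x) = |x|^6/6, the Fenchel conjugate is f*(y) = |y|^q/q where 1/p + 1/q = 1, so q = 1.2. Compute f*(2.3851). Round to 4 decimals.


The conjugate exponent q satisfies 1/p + 1/q = 1.
p = 6, so q = 6/(6 - 1) = 1.2
|y|^q = 2.3851^1.2 = 2.838
f*(2.3851) = 2.838 / 1.2 = 2.365


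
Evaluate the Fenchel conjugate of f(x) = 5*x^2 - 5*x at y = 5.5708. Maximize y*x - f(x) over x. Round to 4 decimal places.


f*(y) = sup_x {y*x - a*x^2 - b*x} = sup_x {(y-b)*x - a*x^2}
FOC: (y - b) - 2a*x = 0 => x* = (y - b)/(2a)
x* = (5.5708 + 5)/(2*5) = 1.0571
f*(5.5708) = (y-b)^2/(4a) = (5.5708 + 5)^2/(4*5)
= 111.7418/20 = 5.5871


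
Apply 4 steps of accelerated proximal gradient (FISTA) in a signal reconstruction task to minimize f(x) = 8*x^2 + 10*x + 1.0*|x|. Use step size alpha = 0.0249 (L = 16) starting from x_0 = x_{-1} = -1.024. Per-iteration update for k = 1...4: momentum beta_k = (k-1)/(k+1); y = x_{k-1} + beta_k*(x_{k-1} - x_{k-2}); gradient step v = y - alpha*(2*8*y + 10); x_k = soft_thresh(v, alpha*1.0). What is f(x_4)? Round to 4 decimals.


FISTA on f(x) = 8*x^2 + 10*x + 1.0*|x|
L = 16, alpha = 0.0249
Iteration 1: beta = 0.0, y = -1.024 + 0.0*(-1.024 + 1.024) = -1.024
  grad(y) = -6.384, v = y - alpha*grad = -0.865
  prox(v) = soft_thresh(-0.865, 0.0249) = -0.8401
Iteration 2: beta = 0.3333, y = -0.8401 + 0.3333*(-0.8401 + 1.024) = -0.7789
  grad(y) = -2.4616, v = y - alpha*grad = -0.7176
  prox(v) = soft_thresh(-0.7176, 0.0249) = -0.6927
Iteration 3: beta = 0.5, y = -0.6927 + 0.5*(-0.6927 + 0.8401) = -0.6189
  grad(y) = 0.0973, v = y - alpha*grad = -0.6213
  prox(v) = soft_thresh(-0.6213, 0.0249) = -0.5964
Iteration 4: beta = 0.6, y = -0.5964 + 0.6*(-0.5964 + 0.6927) = -0.5387
  grad(y) = 1.3806, v = y - alpha*grad = -0.5731
  prox(v) = soft_thresh(-0.5731, 0.0249) = -0.5482
f(x_4) = 8*(-0.5482)^2 + 10*(-0.5482) + 1.0*|-0.5482| = -2.5296


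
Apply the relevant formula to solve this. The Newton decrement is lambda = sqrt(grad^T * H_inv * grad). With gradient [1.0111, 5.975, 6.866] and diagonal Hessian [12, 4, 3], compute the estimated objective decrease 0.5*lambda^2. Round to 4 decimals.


Step 1: H is diagonal, so H^(-1) * g = [0.0843, 1.4938, 2.2887].
Step 2: g^T H^(-1) g = sum_i g_i^2 / H_ii
  = (1.0111)^2/12 + (5.975)^2/4 + (6.866)^2/3
  = 0.0852 + 8.9252 + 15.714 = 24.7243
Step 3: Objective decrease = 0.5 * g^T H^(-1) g = 12.3622


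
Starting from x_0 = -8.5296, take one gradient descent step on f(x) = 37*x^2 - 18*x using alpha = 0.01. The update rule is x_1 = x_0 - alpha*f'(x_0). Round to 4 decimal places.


We compute the gradient at x_0 and apply the update.
f'(x) = 74*x - 18
f'(-8.5296) = 74*-8.5296 - 18 = -649.1904
x_1 = -8.5296 - 0.01*-649.1904 = -2.0377


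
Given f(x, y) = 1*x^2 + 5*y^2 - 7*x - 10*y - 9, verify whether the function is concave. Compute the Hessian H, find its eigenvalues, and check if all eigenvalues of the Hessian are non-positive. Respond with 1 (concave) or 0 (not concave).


The Hessian of f(x,y) = 1*x^2 + 5*y^2 - 7*x - 10*y - 9 is:
H = [[2, 0], [0, 10]]
Trace = 2 + 10 = 12
Determinant = 2*10 - (0)^2 = 20
Discriminant = (12)^2 - 4*20 = 64.0
Eigenvalues: lambda_1 = 2.0, lambda_2 = 10.0
The function is not concave.

0


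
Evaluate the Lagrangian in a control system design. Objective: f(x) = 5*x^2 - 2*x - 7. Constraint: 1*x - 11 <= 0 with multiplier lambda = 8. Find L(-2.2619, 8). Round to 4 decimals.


Step 1: Evaluate f(x).
f(-2.2619) = 5*(-2.2619)^2 - 2*(-2.2619) - 7 = 23.1048
Step 2: Evaluate g(x).
g(-2.2619) = 1*-2.2619 - 11 = -13.2619
Step 3: Compute Lagrangian.
L = 23.1048 + 8*-13.2619 = -82.9904


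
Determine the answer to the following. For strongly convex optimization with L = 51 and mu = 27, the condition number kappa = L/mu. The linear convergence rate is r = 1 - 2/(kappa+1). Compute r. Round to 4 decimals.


Step 1: Compute the condition number.
kappa = L/mu = 51/27 = 1.8889
Step 2: Compute the convergence rate.
r = 1 - 2/(kappa + 1) = 1 - 2*mu/(L + mu) = (L - mu)/(L + mu) = 24/78 = 0.3077


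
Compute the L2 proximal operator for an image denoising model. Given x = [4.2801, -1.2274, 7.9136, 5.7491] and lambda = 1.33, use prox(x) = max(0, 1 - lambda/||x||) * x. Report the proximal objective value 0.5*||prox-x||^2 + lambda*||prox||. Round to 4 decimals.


Step 1: Compute ||x||.
||x|| = 10.7472
Step 2: Compute scaling factor.
scale = max(0, 1 - 1.33/10.7472) = 0.8762
Step 3: prox(x) = [3.7504, -1.0755, 6.9343, 5.0376]
||prox(x)|| = 9.4172
Step 4: Proximal objective.
0.5*||prox-x||^2 = 0.8845
lambda*||prox|| = 12.5249
Total = 13.4094


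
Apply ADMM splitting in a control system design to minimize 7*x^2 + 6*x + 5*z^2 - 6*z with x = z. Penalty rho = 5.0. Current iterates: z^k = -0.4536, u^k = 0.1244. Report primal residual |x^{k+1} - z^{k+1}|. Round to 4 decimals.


ADMM iteration with rho = 5.0, z^k = -0.4536, u^k = 0.1244
Step 1: x-update.
Minimize 7*x^2 + 6*x + (5.0/2)*(x + 0.4536 + 0.1244)^2
FOC: (2*7 + 5.0)*x = -6 + 5.0*(-0.4536 - 0.1244)
x^{k+1} = -0.4679
Step 2: z-update.
Minimize 5*z^2 - 6*z + (5.0/2)*(-0.4679 - z + 0.1244)^2
FOC: (2*5 + 5.0)*z = 6 + 5.0*(-0.4679 + 0.1244)
z^{k+1} = 0.2855
Step 3: u-update.
u^{k+1} = 0.1244 - 0.4679 - 0.2855 = -0.629
Step 4: Primal residual = |-0.4679 - 0.2855| = 0.7534


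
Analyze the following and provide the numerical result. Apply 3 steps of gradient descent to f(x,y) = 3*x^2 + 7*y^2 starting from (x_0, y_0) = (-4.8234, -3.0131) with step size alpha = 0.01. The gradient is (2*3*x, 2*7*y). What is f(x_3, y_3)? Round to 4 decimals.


Gradient descent on f(x,y) = 3*x^2 + 7*y^2.
Starting point: (-4.8234, -3.0131), alpha = 0.01
Step 1: grad_x = 2*3*-4.8234 = -28.9404, grad_y = 2*7*-3.0131 = -42.1834
  x_1 = -4.8234 - 0.01*-28.9404 = -4.534
  y_1 = -3.0131 - 0.01*-42.1834 = -2.5913
Step 2: grad_x = 2*3*-4.534 = -27.204, grad_y = 2*7*-2.5913 = -36.2777
  x_2 = -4.534 - 0.01*-27.204 = -4.262
  y_2 = -2.5913 - 0.01*-36.2777 = -2.2285
Step 3: grad_x = 2*3*-4.262 = -25.5717, grad_y = 2*7*-2.2285 = -31.1988
  x_3 = -4.262 - 0.01*-25.5717 = -4.0062
  y_3 = -2.2285 - 0.01*-31.1988 = -1.9165
f(-4.0062, -1.9165) = 3*(-4.0062)^2 + 7*(-1.9165)^2 = 73.8607


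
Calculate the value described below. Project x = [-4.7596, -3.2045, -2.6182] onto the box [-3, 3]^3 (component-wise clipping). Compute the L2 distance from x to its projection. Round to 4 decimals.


Project each component onto [-3, 3].
clip(-4.7596) = -3.0, clip(-3.2045) = -3.0, clip(-2.6182) = -2.6182
Projection = [-3.0, -3.0, -2.6182]
Squared diffs: [3.0962, 0.0418, 0.0]
Distance = sqrt(3.138) = 1.7714


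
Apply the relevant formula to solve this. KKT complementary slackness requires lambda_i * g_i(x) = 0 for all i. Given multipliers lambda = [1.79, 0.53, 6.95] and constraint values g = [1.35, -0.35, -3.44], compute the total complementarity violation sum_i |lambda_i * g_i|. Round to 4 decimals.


KKT complementary slackness check:
lambda_1 * g_1 = 1.79 * 1.35 = 2.4165
lambda_2 * g_2 = 0.53 * -0.35 = -0.1855
lambda_3 * g_3 = 6.95 * -3.44 = -23.908
Total violation = 2.4165 + 0.1855 + 23.908 = 26.51


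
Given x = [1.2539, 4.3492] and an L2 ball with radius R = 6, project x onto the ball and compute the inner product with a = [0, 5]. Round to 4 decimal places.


Step 1: Compute ||x|| (intermediates to 6 decimals).
||x|| = sqrt(1.2539^2 + 4.3492^2) = 4.526346
Step 2: Project.
Since ||x|| <= R, proj = x (no scaling needed).
proj(x) = [1.2539, 4.3492]
Step 3: Dot product.
a^T * proj(x) = 0*1.2539 + 5*4.3492 = 21.746


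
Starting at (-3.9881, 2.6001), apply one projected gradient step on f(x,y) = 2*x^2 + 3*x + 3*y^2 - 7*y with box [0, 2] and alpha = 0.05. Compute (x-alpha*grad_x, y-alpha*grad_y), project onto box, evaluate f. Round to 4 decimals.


Step 1: Compute gradient at (-3.9881, 2.6001).
grad_x = 2*2*-3.9881 + 3 = -12.9524
grad_y = 2*3*2.6001 - 7 = 8.6006
Step 2: Gradient step.
x_raw = -3.9881 - 0.05*-12.9524 = -3.3405
y_raw = 2.6001 - 0.05*8.6006 = 2.1701
Step 3: Project onto [0, 2].
x_proj = clip(-3.3405) = 0.0
y_proj = clip(2.1701) = 2.0
Step 4: Evaluate f.
f(0.0, 2.0) = -2.0


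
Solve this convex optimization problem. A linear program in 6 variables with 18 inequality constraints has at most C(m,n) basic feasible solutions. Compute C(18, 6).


Each vertex corresponds to some choice of n active constraints out of m, so the number of vertices is at most C(m, n) = m! / (n!(m-n)!).
m = 18, n = 6
Numerator: 18 * 17 * 16 * 15 * 14 * 13
Denominator: 6! = 720
C(18, 6) = 18564


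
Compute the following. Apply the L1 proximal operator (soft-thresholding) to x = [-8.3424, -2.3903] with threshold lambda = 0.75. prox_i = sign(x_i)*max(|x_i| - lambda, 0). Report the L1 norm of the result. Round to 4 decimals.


Soft-thresholding with lambda = 0.75:
prox(-8.3424) = sign(-8.3424)*max(|-8.3424| - 0.75, 0) = -7.5924
prox(-2.3903) = sign(-2.3903)*max(|-2.3903| - 0.75, 0) = -1.6403
prox(x) = [-7.5924, -1.6403]
||prox(x)||_1 = 7.5924 + 1.6403 = 9.2327


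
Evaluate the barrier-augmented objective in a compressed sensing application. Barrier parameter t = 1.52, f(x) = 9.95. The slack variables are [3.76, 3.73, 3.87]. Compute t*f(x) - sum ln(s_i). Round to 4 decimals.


Step 1: Compute log-barrier.
ln values: [1.3244, 1.3164, 1.3533]
phi = -(1.3244 + 1.3164 + 1.3533) = -3.9941
Step 2: Compute augmented objective.
t*f(x) = 1.52*9.95 = 15.124
Total = 15.124 - 3.9941 = 11.1299


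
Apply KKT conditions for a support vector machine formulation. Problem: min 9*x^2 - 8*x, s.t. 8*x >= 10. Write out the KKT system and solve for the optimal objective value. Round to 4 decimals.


Step 1: Try lambda = 0 (constraint inactive).
x_unc = 8/(2*9) = 0.4444
Check: 8*0.4444 = 3.5552 < 10 -- violated!
Step 2: Constraint must be active: 8*x = 10
x* = 10/8 = 1.25
lambda = (2*9*1.25 - 8)/8 = 1.8125
Step 3: Compute optimal value.
f(x*) = 9*1.25^2 - 8*1.25 = 4.0625


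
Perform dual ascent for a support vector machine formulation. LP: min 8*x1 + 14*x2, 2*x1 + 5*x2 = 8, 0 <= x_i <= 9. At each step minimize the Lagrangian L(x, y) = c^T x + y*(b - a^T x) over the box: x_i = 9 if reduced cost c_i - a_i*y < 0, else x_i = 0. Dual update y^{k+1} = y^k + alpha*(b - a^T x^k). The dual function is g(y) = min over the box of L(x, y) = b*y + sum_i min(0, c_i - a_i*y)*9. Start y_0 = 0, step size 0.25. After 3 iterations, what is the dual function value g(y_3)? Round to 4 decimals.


Dual ascent for LP: min 8*x1 + 14*x2, 2*x1 + 5*x2 = 8, 0 <= x_i <= 9
Step 1: y^k = 0.0, reduced costs: (8.0, 14.0)
  x^k = (0.0, 0.0), subgradient = b - a^T x = 8.0
  y^{k+1} = 0.0 + 0.25*8.0 = 2.0
Step 2: y^k = 2.0, reduced costs: (4.0, 4.0)
  x^k = (0.0, 0.0), subgradient = b - a^T x = 8.0
  y^{k+1} = 2.0 + 0.25*8.0 = 4.0
Step 3: y^k = 4.0, reduced costs: (0.0, -6.0)
  x^k = (0.0, 9.0), subgradient = b - a^T x = -37.0
  y^{k+1} = 4.0 + 0.25*-37.0 = -5.25
Dual objective at y_3 = -5.25: reduced costs (18.5, 40.25), box minimizer x = (0.0, 0.0)
g(y_3) = b*y + (c1 - a1*y)*x1 + (c2 - a2*y)*x2 = 8*(-5.25) + 18.5*0.0 + 40.25*0.0 = -42.0 + 0.0 + 0.0 = -42.0


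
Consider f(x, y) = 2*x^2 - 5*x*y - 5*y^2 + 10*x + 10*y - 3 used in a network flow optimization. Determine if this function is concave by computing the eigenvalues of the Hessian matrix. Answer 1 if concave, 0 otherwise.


The Hessian of f(x,y) = 2*x^2 - 5*x*y - 5*y^2 + 10*x + 10*y - 3 is:
H = [[4, -5], [-5, -10]]
Trace = 4 - 10 = -6
Determinant = 4*-10 - (-5)^2 = -65
Discriminant = (-6)^2 - 4*-65 = 296.0
Eigenvalues: lambda_1 = -11.6023, lambda_2 = 5.6023
The function is not concave.

0


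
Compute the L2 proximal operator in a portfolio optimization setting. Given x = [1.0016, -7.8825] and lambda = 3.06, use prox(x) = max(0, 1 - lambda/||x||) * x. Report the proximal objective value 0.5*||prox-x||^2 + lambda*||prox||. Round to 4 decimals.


Step 1: Compute ||x||.
||x|| = 7.9459
Step 2: Compute scaling factor.
scale = max(0, 1 - 3.06/7.9459) = 0.6149
Step 3: prox(x) = [0.6159, -4.8469]
||prox(x)|| = 4.8859
Step 4: Proximal objective.
0.5*||prox-x||^2 = 4.6818
lambda*||prox|| = 14.9509
Total = 19.6326


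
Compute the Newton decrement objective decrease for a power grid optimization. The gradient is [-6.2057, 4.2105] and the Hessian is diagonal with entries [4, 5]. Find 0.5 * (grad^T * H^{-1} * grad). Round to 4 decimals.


Step 1: H is diagonal, so H^(-1) * g = [-1.5514, 0.8421].
Step 2: g^T H^(-1) g = sum_i g_i^2 / H_ii
  = (-6.2057)^2/4 + (4.2105)^2/5
  = 9.6277 + 3.5457 = 13.1733
Step 3: Objective decrease = 0.5 * g^T H^(-1) g = 6.5867


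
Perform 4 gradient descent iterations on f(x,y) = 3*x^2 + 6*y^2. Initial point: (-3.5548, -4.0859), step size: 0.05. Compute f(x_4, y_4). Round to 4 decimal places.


Gradient descent on f(x,y) = 3*x^2 + 6*y^2.
Starting point: (-3.5548, -4.0859), alpha = 0.05
Step 1: grad_x = 2*3*-3.5548 = -21.3288, grad_y = 2*6*-4.0859 = -49.0308
  x_1 = -3.5548 - 0.05*-21.3288 = -2.4884
  y_1 = -4.0859 - 0.05*-49.0308 = -1.6344
Step 2: grad_x = 2*3*-2.4884 = -14.9302, grad_y = 2*6*-1.6344 = -19.6123
  x_2 = -2.4884 - 0.05*-14.9302 = -1.7419
  y_2 = -1.6344 - 0.05*-19.6123 = -0.6537
Step 3: grad_x = 2*3*-1.7419 = -10.4511, grad_y = 2*6*-0.6537 = -7.8449
  x_3 = -1.7419 - 0.05*-10.4511 = -1.2193
  y_3 = -0.6537 - 0.05*-7.8449 = -0.2615
Step 4: grad_x = 2*3*-1.2193 = -7.3158, grad_y = 2*6*-0.2615 = -3.138
  x_4 = -1.2193 - 0.05*-7.3158 = -0.8535
  y_4 = -0.2615 - 0.05*-3.138 = -0.1046
f(-0.8535, -0.1046) = 3*(-0.8535)^2 + 6*(-0.1046)^2 = 2.2511


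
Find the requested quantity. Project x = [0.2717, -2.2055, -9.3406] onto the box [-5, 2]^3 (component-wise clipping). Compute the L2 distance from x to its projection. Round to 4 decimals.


Project each component onto [-5, 2].
clip(0.2717) = 0.2717, clip(-2.2055) = -2.2055, clip(-9.3406) = -5.0
Projection = [0.2717, -2.2055, -5.0]
Squared diffs: [0.0, 0.0, 18.8408]
Distance = sqrt(18.8408) = 4.3406


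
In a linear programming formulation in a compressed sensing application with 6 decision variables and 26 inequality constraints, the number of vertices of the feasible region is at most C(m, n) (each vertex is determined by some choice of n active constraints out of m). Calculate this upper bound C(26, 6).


Each vertex corresponds to some choice of n active constraints out of m, so the number of vertices is at most C(m, n) = m! / (n!(m-n)!).
m = 26, n = 6
Numerator: 26 * 25 * 24 * 23 * 22 * 21
Denominator: 6! = 720
C(26, 6) = 230230


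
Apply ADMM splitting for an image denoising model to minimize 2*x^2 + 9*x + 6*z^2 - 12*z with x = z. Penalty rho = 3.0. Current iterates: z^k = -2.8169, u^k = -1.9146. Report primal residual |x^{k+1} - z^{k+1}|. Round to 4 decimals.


ADMM iteration with rho = 3.0, z^k = -2.8169, u^k = -1.9146
Step 1: x-update.
Minimize 2*x^2 + 9*x + (3.0/2)*(x + 2.8169 - 1.9146)^2
FOC: (2*2 + 3.0)*x = -9 + 3.0*(-2.8169 + 1.9146)
x^{k+1} = -1.6724
Step 2: z-update.
Minimize 6*z^2 - 12*z + (3.0/2)*(-1.6724 - z - 1.9146)^2
FOC: (2*6 + 3.0)*z = 12 + 3.0*(-1.6724 - 1.9146)
z^{k+1} = 0.0826
Step 3: u-update.
u^{k+1} = -1.9146 - 1.6724 - 0.0826 = -3.6696
Step 4: Primal residual = |-1.6724 - 0.0826| = 1.755


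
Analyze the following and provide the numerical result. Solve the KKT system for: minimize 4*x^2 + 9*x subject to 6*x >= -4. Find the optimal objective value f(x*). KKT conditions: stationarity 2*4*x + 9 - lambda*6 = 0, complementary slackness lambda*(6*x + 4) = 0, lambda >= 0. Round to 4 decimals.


Step 1: Try lambda = 0 (constraint inactive).
x_unc = -9/(2*4) = -1.125
Check: 6*-1.125 = -6.75 < -4 -- violated!
Step 2: Constraint must be active: 6*x = -4
x* = -4/6 = -2/3 = -0.6667 (rounded; the exact value -2/3 is used below)
lambda = (2*4*(-2/3) + 9)/6 = 0.6111
Step 3: Compute optimal value.
f(x*) = 4*(-2/3)^2 + 9*(-2/3) = -4.2222


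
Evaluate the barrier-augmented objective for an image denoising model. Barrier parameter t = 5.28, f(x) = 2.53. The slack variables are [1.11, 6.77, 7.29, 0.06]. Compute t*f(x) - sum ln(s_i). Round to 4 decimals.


Step 1: Compute log-barrier.
ln values: [0.1044, 1.9125, 1.9865, -2.8134]
phi = -(0.1044 + 1.9125 + 1.9865 - 2.8134) = -1.19
Step 2: Compute augmented objective.
t*f(x) = 5.28*2.53 = 13.3584
Total = 13.3584 - 1.19 = 12.1684


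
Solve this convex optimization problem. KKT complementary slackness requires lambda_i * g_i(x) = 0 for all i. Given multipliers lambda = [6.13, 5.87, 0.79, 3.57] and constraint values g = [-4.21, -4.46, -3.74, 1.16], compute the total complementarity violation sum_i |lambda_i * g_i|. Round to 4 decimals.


KKT complementary slackness check:
lambda_1 * g_1 = 6.13 * -4.21 = -25.8073
lambda_2 * g_2 = 5.87 * -4.46 = -26.1802
lambda_3 * g_3 = 0.79 * -3.74 = -2.9546
lambda_4 * g_4 = 3.57 * 1.16 = 4.1412
Total violation = 25.8073 + 26.1802 + 2.9546 + 4.1412 = 59.0833


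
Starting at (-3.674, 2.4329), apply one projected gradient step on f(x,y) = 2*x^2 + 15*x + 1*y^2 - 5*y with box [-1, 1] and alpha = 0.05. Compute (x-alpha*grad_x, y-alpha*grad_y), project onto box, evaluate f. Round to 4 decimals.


Step 1: Compute gradient at (-3.674, 2.4329).
grad_x = 2*2*-3.674 + 15 = 0.304
grad_y = 2*1*2.4329 - 5 = -0.1342
Step 2: Gradient step.
x_raw = -3.674 - 0.05*0.304 = -3.6892
y_raw = 2.4329 - 0.05*-0.1342 = 2.4396
Step 3: Project onto [-1, 1].
x_proj = clip(-3.6892) = -1.0
y_proj = clip(2.4396) = 1.0
Step 4: Evaluate f.
f(-1.0, 1.0) = -17.0


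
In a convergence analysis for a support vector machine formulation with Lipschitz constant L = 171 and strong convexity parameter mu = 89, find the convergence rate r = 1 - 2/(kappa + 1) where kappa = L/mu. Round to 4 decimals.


Step 1: Compute the condition number.
kappa = L/mu = 171/89 = 1.9213
Step 2: Compute the convergence rate.
r = 1 - 2/(kappa + 1) = 1 - 2*mu/(L + mu) = (L - mu)/(L + mu) = 82/260 = 0.3154


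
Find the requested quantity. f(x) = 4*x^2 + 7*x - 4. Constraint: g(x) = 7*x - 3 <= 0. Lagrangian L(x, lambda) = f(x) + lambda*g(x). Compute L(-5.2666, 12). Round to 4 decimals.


Step 1: Evaluate f(x).
f(-5.2666) = 4*(-5.2666)^2 + 7*(-5.2666) - 4 = 70.0821
Step 2: Evaluate g(x).
g(-5.2666) = 7*-5.2666 - 3 = -39.8662
Step 3: Compute Lagrangian.
L = 70.0821 + 12*-39.8662 = -408.3123


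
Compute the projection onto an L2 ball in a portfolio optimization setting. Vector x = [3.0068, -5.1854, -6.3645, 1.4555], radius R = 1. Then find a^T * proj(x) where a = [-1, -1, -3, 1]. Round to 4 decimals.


Step 1: Compute ||x|| (intermediates to 6 decimals).
||x|| = sqrt(3.0068^2 + (-5.1854)^2 + (-6.3645)^2 + 1.4555^2) = 8.863101
Step 2: Project.
Since ||x|| > R, scale = R/||x|| = 1/8.863101 = 0.112827, proj(x) = scale * x
proj(x) = [0.339248, -0.585053, -0.718087, 0.16422]
Step 3: Dot product.
a^T * proj(x) = -1*0.339248 - 1*(-0.585053) - 3*(-0.718087) + 1*0.16422 = 2.5643


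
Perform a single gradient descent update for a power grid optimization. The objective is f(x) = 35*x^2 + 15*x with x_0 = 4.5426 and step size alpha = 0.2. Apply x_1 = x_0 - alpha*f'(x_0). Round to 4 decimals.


We compute the gradient at x_0 and apply the update.
f'(x) = 70*x + 15
f'(4.5426) = 70*4.5426 + 15 = 332.982
x_1 = 4.5426 - 0.2*332.982 = -62.0538


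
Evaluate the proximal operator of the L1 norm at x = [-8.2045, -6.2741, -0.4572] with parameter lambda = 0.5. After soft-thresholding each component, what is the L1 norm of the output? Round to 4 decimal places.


Soft-thresholding with lambda = 0.5:
prox(-8.2045) = sign(-8.2045)*max(|-8.2045| - 0.5, 0) = -7.7045
prox(-6.2741) = sign(-6.2741)*max(|-6.2741| - 0.5, 0) = -5.7741
prox(-0.4572) = sign(-0.4572)*max(|-0.4572| - 0.5, 0) = 0.0
prox(x) = [-7.7045, -5.7741, 0.0]
||prox(x)||_1 = 7.7045 + 5.7741 + 0.0 = 13.4786


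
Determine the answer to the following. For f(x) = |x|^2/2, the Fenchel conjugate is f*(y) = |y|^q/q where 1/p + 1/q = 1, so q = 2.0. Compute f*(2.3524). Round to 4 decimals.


The conjugate exponent q satisfies 1/p + 1/q = 1.
p = 2, so q = 2/(2 - 1) = 2.0
|y|^q = 2.3524^2.0 = 5.5338
f*(2.3524) = 5.5338 / 2.0 = 2.7669


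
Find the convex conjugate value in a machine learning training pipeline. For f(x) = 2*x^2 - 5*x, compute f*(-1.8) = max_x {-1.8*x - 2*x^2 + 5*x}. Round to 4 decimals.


f*(y) = sup_x {y*x - a*x^2 - b*x} = sup_x {(y-b)*x - a*x^2}
FOC: (y - b) - 2a*x = 0 => x* = (y - b)/(2a)
x* = (-1.8 + 5)/(2*2) = 0.8
f*(-1.8) = (y-b)^2/(4a) = (-1.8 + 5)^2/(4*2)
= 10.24/8 = 1.28


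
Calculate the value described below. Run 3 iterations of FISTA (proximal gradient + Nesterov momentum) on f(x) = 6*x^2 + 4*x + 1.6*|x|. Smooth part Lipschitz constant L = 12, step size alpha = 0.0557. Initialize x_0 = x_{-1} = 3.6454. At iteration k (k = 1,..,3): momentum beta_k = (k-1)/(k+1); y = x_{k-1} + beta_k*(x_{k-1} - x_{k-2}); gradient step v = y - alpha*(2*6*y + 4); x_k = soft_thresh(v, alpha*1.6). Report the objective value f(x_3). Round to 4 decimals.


FISTA on f(x) = 6*x^2 + 4*x + 1.6*|x|
L = 12, alpha = 0.0557
Iteration 1: beta = 0.0, y = 3.6454 + 0.0*(3.6454 - 3.6454) = 3.6454
  grad(y) = 47.7448, v = y - alpha*grad = 0.986
  prox(v) = soft_thresh(0.986, 0.0891) = 0.8969
Iteration 2: beta = 0.3333, y = 0.8969 + 0.3333*(0.8969 - 3.6454) = -0.0193
  grad(y) = 3.7687, v = y - alpha*grad = -0.2292
  prox(v) = soft_thresh(-0.2292, 0.0891) = -0.1401
Iteration 3: beta = 0.5, y = -0.1401 + 0.5*(-0.1401 - 0.8969) = -0.6586
  grad(y) = -3.9026, v = y - alpha*grad = -0.4412
  prox(v) = soft_thresh(-0.4412, 0.0891) = -0.3521
f(x_3) = 6*(-0.3521)^2 + 4*(-0.3521) + 1.6*|-0.3521| = -0.1013


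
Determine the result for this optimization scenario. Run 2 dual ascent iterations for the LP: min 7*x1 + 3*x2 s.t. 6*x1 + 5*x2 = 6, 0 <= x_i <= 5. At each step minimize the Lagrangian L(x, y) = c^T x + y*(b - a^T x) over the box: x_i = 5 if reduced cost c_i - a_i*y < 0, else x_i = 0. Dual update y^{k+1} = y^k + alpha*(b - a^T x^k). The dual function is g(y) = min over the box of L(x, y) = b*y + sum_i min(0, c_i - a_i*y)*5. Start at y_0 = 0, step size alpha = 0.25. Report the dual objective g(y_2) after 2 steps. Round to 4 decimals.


Dual ascent for LP: min 7*x1 + 3*x2, 6*x1 + 5*x2 = 6, 0 <= x_i <= 5
Step 1: y^k = 0.0, reduced costs: (7.0, 3.0)
  x^k = (0.0, 0.0), subgradient = b - a^T x = 6.0
  y^{k+1} = 0.0 + 0.25*6.0 = 1.5
Step 2: y^k = 1.5, reduced costs: (-2.0, -4.5)
  x^k = (5.0, 5.0), subgradient = b - a^T x = -49.0
  y^{k+1} = 1.5 + 0.25*-49.0 = -10.75
Dual objective at y_2 = -10.75: reduced costs (71.5, 56.75), box minimizer x = (0.0, 0.0)
g(y_2) = b*y + (c1 - a1*y)*x1 + (c2 - a2*y)*x2 = 6*(-10.75) + 71.5*0.0 + 56.75*0.0 = -64.5 + 0.0 + 0.0 = -64.5


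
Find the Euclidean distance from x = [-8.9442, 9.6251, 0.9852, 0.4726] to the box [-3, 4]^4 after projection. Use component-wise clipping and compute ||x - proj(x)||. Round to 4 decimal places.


Project each component onto [-3, 4].
clip(-8.9442) = -3.0, clip(9.6251) = 4.0, clip(0.9852) = 0.9852, clip(0.4726) = 0.4726
Projection = [-3.0, 4.0, 0.9852, 0.4726]
Squared diffs: [35.3335, 31.6418, 0.0, 0.0]
Distance = sqrt(66.9753) = 8.1838


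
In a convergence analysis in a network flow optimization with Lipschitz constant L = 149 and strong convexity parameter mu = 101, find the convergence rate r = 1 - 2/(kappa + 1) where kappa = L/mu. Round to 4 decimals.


Step 1: Compute the condition number.
kappa = L/mu = 149/101 = 1.4752
Step 2: Compute the convergence rate.
r = 1 - 2/(kappa + 1) = 1 - 2*mu/(L + mu) = (L - mu)/(L + mu) = 48/250 = 0.192


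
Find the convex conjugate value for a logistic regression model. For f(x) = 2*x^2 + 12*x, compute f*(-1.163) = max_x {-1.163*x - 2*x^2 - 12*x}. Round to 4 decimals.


f*(y) = sup_x {y*x - a*x^2 - b*x} = sup_x {(y-b)*x - a*x^2}
FOC: (y - b) - 2a*x = 0 => x* = (y - b)/(2a)
x* = (-1.163 - 12)/(2*2) = -3.2908
f*(-1.163) = (y-b)^2/(4a) = (-1.163 - 12)^2/(4*2)
= 173.2646/8 = 21.6581


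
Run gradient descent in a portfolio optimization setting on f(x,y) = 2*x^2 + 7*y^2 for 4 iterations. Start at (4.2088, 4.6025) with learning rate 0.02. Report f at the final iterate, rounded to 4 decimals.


Gradient descent on f(x,y) = 2*x^2 + 7*y^2.
Starting point: (4.2088, 4.6025), alpha = 0.02
Step 1: grad_x = 2*2*4.2088 = 16.8352, grad_y = 2*7*4.6025 = 64.435
  x_1 = 4.2088 - 0.02*16.8352 = 3.8721
  y_1 = 4.6025 - 0.02*64.435 = 3.3138
Step 2: grad_x = 2*2*3.8721 = 15.4884, grad_y = 2*7*3.3138 = 46.3932
  x_2 = 3.8721 - 0.02*15.4884 = 3.5623
  y_2 = 3.3138 - 0.02*46.3932 = 2.3859
Step 3: grad_x = 2*2*3.5623 = 14.2493, grad_y = 2*7*2.3859 = 33.4031
  x_3 = 3.5623 - 0.02*14.2493 = 3.2773
  y_3 = 2.3859 - 0.02*33.4031 = 1.7179
Step 4: grad_x = 2*2*3.2773 = 13.1094, grad_y = 2*7*1.7179 = 24.0502
  x_4 = 3.2773 - 0.02*13.1094 = 3.0152
  y_4 = 1.7179 - 0.02*24.0502 = 1.2369
f(3.0152, 1.2369) = 2*3.0152^2 + 7*1.2369^2 = 28.8912


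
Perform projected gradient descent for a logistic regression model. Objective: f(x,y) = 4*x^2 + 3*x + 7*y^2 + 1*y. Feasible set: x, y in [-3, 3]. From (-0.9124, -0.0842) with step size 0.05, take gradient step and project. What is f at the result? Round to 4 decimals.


Step 1: Compute gradient at (-0.9124, -0.0842).
grad_x = 2*4*-0.9124 + 3 = -4.2992
grad_y = 2*7*-0.0842 + 1 = -0.1788
Step 2: Gradient step.
x_raw = -0.9124 - 0.05*-4.2992 = -0.6974
y_raw = -0.0842 - 0.05*-0.1788 = -0.0753
Step 3: Project onto [-3, 3].
x_proj = clip(-0.6974) = -0.6974
y_proj = clip(-0.0753) = -0.0753
Step 4: Evaluate f.
f(-0.6974, -0.0753) = -0.1822


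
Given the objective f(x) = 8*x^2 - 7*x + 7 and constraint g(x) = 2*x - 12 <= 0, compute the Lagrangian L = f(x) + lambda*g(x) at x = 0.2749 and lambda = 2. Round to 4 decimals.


Step 1: Evaluate f(x).
f(0.2749) = 8*0.2749^2 - 7*0.2749 + 7 = 5.6803
Step 2: Evaluate g(x).
g(0.2749) = 2*0.2749 - 12 = -11.4502
Step 3: Compute Lagrangian.
L = 5.6803 + 2*-11.4502 = -17.2201


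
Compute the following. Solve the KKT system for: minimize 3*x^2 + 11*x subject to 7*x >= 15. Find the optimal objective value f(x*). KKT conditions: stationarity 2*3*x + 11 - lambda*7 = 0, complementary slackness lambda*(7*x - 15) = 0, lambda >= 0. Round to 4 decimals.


Step 1: Try lambda = 0 (constraint inactive).
x_unc = -11/(2*3) = -1.8333
Check: 7*-1.8333 = -12.8331 < 15 -- violated!
Step 2: Constraint must be active: 7*x = 15
x* = 15/7 = 2.1429 (rounded; the exact value 15/7 is used below)
lambda = (2*3*(15/7) + 11)/7 = 3.4082
Step 3: Compute optimal value.
f(x*) = 3*(15/7)^2 + 11*(15/7) = 37.3469


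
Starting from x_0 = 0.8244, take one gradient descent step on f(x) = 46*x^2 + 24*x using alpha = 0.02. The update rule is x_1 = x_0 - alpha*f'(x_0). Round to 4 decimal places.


We compute the gradient at x_0 and apply the update.
f'(x) = 92*x + 24
f'(0.8244) = 92*0.8244 + 24 = 99.8448
x_1 = 0.8244 - 0.02*99.8448 = -1.1725
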